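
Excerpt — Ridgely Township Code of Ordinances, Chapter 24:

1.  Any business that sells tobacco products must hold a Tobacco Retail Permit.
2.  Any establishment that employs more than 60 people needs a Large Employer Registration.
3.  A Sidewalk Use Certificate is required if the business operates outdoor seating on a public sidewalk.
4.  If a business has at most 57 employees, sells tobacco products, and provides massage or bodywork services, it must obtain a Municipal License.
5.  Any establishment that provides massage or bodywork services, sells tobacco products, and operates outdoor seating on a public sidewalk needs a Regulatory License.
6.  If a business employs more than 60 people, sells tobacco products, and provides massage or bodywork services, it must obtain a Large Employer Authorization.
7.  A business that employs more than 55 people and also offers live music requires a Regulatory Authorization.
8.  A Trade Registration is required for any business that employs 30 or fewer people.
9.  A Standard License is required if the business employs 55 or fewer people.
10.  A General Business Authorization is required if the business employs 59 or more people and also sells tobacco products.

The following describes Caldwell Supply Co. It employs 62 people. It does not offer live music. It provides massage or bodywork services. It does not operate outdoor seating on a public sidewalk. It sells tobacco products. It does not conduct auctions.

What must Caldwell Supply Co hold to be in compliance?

General Business Authorization, Large Employer Authorization, Large Employer Registration, Tobacco Retail Permit

1. sells tobacco products → Tobacco Retail Permit required.
2. employees 62 > 60 → Large Employer Registration required.
3. does not operate outdoor seating on a public sidewalk → Sidewalk Use Certificate not required.
4. employees 62 > 57; sells tobacco products; provides massage or bodywork services → Municipal License not required.
5. provides massage or bodywork services; sells tobacco products; does not operate outdoor seating on a public sidewalk → Regulatory License not required.
6. employees 62 > 60; sells tobacco products; provides massage or bodywork services → Large Employer Authorization required.
7. employees 62 > 55; does not offer live music → Regulatory Authorization not required.
8. employees 62 > 30 → Trade Registration not required.
9. employees 62 > 55 → Standard License not required.
10. employees 62 ≥ 59; sells tobacco products → General Business Authorization required.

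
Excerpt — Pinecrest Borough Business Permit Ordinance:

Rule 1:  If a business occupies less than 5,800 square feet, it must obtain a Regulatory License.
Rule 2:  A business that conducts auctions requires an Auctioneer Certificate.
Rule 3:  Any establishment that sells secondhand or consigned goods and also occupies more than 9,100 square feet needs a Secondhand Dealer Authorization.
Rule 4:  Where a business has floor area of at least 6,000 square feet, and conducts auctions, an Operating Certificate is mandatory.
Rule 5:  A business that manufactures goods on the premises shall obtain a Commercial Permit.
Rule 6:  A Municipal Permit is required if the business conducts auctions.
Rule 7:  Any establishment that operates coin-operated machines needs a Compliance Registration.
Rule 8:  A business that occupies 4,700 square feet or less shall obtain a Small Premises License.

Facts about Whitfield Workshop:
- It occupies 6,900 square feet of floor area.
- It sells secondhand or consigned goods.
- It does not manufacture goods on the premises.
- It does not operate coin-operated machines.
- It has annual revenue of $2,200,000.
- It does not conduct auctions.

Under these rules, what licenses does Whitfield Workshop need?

Rule 1: floor area 6,900 square feet ≥ 5,800 square feet → Regulatory License not required.
Rule 2: does not conduct auctions → Auctioneer Certificate not required.
Rule 3: sells secondhand or consigned goods; floor area 6,900 square feet ≤ 9,100 square feet → Secondhand Dealer Authorization not required.
Rule 4: floor area 6,900 square feet ≥ 6,000 square feet; does not conduct auctions → Operating Certificate not required.
Rule 5: does not manufacture goods on the premises → Commercial Permit not required.
Rule 6: does not conduct auctions → Municipal Permit not required.
Rule 7: does not operate coin-operated machines → Compliance Registration not required.
Rule 8: floor area 6,900 square feet > 4,700 square feet → Small Premises License not required.

None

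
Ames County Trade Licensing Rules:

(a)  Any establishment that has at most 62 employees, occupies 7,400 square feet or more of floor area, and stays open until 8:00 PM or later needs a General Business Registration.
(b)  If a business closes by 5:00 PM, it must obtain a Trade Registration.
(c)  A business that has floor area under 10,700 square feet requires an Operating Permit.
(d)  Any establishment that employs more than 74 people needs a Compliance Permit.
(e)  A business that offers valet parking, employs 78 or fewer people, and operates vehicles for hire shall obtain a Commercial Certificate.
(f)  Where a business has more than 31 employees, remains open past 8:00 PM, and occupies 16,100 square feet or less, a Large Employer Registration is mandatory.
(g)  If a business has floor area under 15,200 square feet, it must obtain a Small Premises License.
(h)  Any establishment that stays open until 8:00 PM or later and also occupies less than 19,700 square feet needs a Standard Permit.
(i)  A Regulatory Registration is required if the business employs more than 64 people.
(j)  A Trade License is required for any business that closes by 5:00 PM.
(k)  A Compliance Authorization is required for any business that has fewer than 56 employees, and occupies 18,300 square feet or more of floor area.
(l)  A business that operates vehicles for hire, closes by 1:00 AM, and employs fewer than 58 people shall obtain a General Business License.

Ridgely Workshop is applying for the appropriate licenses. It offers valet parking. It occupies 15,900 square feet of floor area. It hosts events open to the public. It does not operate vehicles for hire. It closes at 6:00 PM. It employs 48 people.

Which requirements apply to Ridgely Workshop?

(a) employees 48 ≤ 62; floor area 15,900 square feet ≥ 7,400 square feet; closes 6:00 PM, at/before 8:00 PM → General Business Registration not required.
(b) closes 6:00 PM, after 5:00 PM → Trade Registration not required.
(c) floor area 15,900 square feet ≥ 10,700 square feet → Operating Permit not required.
(d) employees 48 ≤ 74 → Compliance Permit not required.
(e) offers valet parking; employees 48 ≤ 78; does not operate vehicles for hire → Commercial Certificate not required.
(f) employees 48 > 31; closes 6:00 PM, at/before 8:00 PM; floor area 15,900 square feet ≤ 16,100 square feet → Large Employer Registration not required.
(g) floor area 15,900 square feet ≥ 15,200 square feet → Small Premises License not required.
(h) closes 6:00 PM, at/before 8:00 PM; floor area 15,900 square feet < 19,700 square feet → Standard Permit not required.
(i) employees 48 ≤ 64 → Regulatory Registration not required.
(j) closes 6:00 PM, after 5:00 PM → Trade License not required.
(k) employees 48 < 56; floor area 15,900 square feet < 18,300 square feet → Compliance Authorization not required.
(l) does not operate vehicles for hire; closes 6:00 PM, at/before 1:00 AM; employees 48 < 58 → General Business License not required.

None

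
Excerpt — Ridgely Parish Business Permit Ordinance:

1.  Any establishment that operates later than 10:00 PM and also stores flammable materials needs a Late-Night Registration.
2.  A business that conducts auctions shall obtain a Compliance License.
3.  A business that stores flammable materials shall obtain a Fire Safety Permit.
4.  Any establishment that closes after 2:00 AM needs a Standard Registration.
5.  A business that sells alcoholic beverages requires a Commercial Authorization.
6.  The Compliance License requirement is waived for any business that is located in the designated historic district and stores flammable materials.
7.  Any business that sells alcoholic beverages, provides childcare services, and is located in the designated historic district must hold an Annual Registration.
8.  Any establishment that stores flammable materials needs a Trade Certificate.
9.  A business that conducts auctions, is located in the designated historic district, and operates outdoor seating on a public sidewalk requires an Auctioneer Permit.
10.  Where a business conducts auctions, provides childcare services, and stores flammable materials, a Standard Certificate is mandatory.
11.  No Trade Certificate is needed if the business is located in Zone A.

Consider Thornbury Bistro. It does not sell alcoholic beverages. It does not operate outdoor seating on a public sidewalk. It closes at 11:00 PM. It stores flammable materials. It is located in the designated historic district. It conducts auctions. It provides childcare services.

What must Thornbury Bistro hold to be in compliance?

Fire Safety Permit, Late-Night Registration, Standard Certificate, Trade Certificate

1. closes 11:00 PM, after 10:00 PM; stores flammable materials → Late-Night Registration required.
2. conducts auctions → Compliance License required.
3. stores flammable materials → Fire Safety Permit required.
4. closes 11:00 PM, at/before 2:00 AM → Standard Registration not required.
5. does not sell alcoholic beverages → Commercial Authorization not required.
6. is located in the designated historic district; stores flammable materials → exempt from Compliance License.
7. does not sell alcoholic beverages; provides childcare services; is located in the designated historic district → Annual Registration not required.
8. stores flammable materials → Trade Certificate required.
9. conducts auctions; is located in the designated historic district; does not operate outdoor seating on a public sidewalk → Auctioneer Permit not required.
10. conducts auctions; provides childcare services; stores flammable materials → Standard Certificate required.
11. is located in the designated historic district (not: is located in Zone A) → Trade Certificate exemption does not apply.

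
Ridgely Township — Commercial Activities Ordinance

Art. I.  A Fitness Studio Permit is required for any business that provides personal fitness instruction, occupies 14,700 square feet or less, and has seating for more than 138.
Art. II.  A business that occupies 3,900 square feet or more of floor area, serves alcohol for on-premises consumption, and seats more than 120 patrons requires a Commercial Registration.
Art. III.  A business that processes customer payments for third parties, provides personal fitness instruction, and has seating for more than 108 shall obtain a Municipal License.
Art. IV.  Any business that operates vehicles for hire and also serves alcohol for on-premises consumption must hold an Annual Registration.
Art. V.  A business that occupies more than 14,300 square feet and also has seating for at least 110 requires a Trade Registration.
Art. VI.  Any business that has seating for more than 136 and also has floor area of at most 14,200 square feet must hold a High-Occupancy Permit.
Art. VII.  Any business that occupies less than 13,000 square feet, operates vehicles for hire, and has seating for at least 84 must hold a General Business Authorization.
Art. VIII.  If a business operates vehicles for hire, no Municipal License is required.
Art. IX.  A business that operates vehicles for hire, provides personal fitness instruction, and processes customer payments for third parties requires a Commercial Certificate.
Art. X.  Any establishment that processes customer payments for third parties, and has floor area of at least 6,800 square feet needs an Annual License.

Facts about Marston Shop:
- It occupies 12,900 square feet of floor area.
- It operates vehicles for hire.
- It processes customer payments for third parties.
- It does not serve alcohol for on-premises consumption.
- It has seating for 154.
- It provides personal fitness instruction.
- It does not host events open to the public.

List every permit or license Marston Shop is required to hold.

Art. I. provides personal fitness instruction; floor area 12,900 square feet ≤ 14,700 square feet; seating 154 > 138 → Fitness Studio Permit required.
Art. II. floor area 12,900 square feet ≥ 3,900 square feet; does not serve alcohol for on-premises consumption; seating 154 > 120 → Commercial Registration not required.
Art. III. processes customer payments for third parties; provides personal fitness instruction; seating 154 > 108 → Municipal License required.
Art. IV. operates vehicles for hire; does not serve alcohol for on-premises consumption → Annual Registration not required.
Art. V. floor area 12,900 square feet ≤ 14,300 square feet; seating 154 ≥ 110 → Trade Registration not required.
Art. VI. seating 154 > 136; floor area 12,900 square feet ≤ 14,200 square feet → High-Occupancy Permit required.
Art. VII. floor area 12,900 square feet < 13,000 square feet; operates vehicles for hire; seating 154 ≥ 84 → General Business Authorization required.
Art. VIII. operates vehicles for hire → exempt from Municipal License.
Art. IX. operates vehicles for hire; provides personal fitness instruction; processes customer payments for third parties → Commercial Certificate required.
Art. X. processes customer payments for third parties; floor area 12,900 square feet ≥ 6,800 square feet → Annual License required.

Annual License, Commercial Certificate, Fitness Studio Permit, General Business Authorization, High-Occupancy Permit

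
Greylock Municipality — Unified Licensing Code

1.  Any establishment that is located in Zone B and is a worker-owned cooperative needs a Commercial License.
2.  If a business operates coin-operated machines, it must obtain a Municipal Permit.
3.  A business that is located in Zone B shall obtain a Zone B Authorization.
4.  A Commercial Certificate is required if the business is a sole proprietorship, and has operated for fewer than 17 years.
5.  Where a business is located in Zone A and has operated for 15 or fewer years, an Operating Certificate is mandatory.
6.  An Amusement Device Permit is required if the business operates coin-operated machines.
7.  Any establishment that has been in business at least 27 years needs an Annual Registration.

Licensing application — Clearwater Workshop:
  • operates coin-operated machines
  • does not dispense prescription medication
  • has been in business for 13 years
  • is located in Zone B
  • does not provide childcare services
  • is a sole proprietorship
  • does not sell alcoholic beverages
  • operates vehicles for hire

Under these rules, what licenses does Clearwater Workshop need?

1. is located in Zone B; is a sole proprietorship (not: is a worker-owned cooperative) → Commercial License not required.
2. operates coin-operated machines → Municipal Permit required.
3. is located in Zone B → Zone B Authorization required.
4. is a sole proprietorship; years in business 13 < 17 → Commercial Certificate required.
5. is located in Zone B (not: is located in Zone A); years in business 13 ≤ 15 → Operating Certificate not required.
6. operates coin-operated machines → Amusement Device Permit required.
7. years in business 13 < 27 → Annual Registration not required.

Amusement Device Permit, Commercial Certificate, Municipal Permit, Zone B Authorization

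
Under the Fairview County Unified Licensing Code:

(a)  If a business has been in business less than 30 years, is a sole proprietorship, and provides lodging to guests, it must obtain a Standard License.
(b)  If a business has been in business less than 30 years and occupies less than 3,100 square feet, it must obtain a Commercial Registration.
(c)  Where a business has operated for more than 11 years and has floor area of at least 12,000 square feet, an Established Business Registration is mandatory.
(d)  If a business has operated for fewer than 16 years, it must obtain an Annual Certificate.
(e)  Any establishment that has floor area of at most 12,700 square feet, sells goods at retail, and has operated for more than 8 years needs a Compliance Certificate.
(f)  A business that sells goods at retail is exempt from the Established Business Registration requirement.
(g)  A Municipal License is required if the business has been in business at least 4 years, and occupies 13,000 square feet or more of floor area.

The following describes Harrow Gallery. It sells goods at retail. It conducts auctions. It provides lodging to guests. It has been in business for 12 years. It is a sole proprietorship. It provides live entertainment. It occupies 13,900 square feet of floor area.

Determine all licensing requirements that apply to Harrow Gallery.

Annual Certificate, Municipal License, Standard License

(a) years in business 12 < 30; is a sole proprietorship; provides lodging to guests → Standard License required.
(b) years in business 12 < 30; floor area 13,900 square feet ≥ 3,100 square feet → Commercial Registration not required.
(c) years in business 12 > 11; floor area 13,900 square feet ≥ 12,000 square feet → Established Business Registration required.
(d) years in business 12 < 16 → Annual Certificate required.
(e) floor area 13,900 square feet > 12,700 square feet; sells goods at retail; years in business 12 > 8 → Compliance Certificate not required.
(f) sells goods at retail → exempt from Established Business Registration.
(g) years in business 12 ≥ 4; floor area 13,900 square feet ≥ 13,000 square feet → Municipal License required.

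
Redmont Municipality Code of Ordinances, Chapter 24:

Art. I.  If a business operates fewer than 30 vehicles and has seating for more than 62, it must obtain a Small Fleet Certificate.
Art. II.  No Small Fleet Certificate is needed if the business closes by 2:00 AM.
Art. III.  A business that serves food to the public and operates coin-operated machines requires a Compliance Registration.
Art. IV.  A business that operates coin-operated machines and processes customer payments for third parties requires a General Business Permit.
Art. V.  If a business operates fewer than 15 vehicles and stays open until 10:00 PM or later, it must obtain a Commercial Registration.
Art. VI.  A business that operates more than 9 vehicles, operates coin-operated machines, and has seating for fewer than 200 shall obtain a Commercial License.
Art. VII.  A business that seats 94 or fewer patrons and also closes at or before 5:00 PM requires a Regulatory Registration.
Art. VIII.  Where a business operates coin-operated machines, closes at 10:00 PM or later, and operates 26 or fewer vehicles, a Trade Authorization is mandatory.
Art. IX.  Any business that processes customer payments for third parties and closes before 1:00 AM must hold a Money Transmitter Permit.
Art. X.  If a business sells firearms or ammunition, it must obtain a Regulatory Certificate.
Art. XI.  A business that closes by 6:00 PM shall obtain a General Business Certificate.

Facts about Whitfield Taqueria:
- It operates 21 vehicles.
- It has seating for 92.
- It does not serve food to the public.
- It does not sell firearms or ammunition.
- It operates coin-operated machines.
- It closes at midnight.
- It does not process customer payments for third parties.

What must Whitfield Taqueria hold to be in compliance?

Commercial License, Trade Authorization

Art. I. vehicles 21 < 30; seating 92 > 62 → Small Fleet Certificate required.
Art. II. closes midnight, at/before 2:00 AM → exempt from Small Fleet Certificate.
Art. III. does not serve food to the public; operates coin-operated machines → Compliance Registration not required.
Art. IV. operates coin-operated machines; does not process customer payments for third parties → General Business Permit not required.
Art. V. vehicles 21 ≥ 15; closes midnight, after 10:00 PM → Commercial Registration not required.
Art. VI. vehicles 21 > 9; operates coin-operated machines; seating 92 < 200 → Commercial License required.
Art. VII. seating 92 ≤ 94; closes midnight, after 5:00 PM → Regulatory Registration not required.
Art. VIII. operates coin-operated machines; closes midnight, after 10:00 PM; vehicles 21 ≤ 26 → Trade Authorization required.
Art. IX. does not process customer payments for third parties; closes midnight, at/before 1:00 AM → Money Transmitter Permit not required.
Art. X. does not sell firearms or ammunition → Regulatory Certificate not required.
Art. XI. closes midnight, after 6:00 PM → General Business Certificate not required.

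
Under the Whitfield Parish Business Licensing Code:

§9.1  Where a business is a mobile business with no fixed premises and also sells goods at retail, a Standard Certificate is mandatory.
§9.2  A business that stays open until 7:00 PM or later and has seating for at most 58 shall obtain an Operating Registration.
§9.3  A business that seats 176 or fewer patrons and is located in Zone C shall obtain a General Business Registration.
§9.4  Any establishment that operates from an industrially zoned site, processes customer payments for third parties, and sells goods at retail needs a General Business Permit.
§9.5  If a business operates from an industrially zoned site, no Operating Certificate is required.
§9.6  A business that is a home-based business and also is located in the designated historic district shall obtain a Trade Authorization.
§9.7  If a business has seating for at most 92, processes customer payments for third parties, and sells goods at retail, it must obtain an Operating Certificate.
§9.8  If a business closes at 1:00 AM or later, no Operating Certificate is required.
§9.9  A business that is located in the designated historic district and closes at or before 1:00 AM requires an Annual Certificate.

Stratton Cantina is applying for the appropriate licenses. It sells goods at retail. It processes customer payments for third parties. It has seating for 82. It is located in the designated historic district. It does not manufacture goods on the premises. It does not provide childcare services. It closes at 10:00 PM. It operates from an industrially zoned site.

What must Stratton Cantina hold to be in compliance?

Annual Certificate, General Business Permit

§9.1 operates from an industrially zoned site (not: is a mobile business with no fixed premises); sells goods at retail → Standard Certificate not required.
§9.2 closes 10:00 PM, after 7:00 PM; seating 82 > 58 → Operating Registration not required.
§9.3 seating 82 ≤ 176; is located in the designated historic district (not: is located in Zone C) → General Business Registration not required.
§9.4 operates from an industrially zoned site; processes customer payments for third parties; sells goods at retail → General Business Permit required.
§9.5 operates from an industrially zoned site → exempt from Operating Certificate.
§9.6 operates from an industrially zoned site (not: is a home-based business); is located in the designated historic district → Trade Authorization not required.
§9.7 seating 82 ≤ 92; processes customer payments for third parties; sells goods at retail → Operating Certificate required.
§9.8 closes 10:00 PM, at/before 1:00 AM → Operating Certificate exemption does not apply.
§9.9 is located in the designated historic district; closes 10:00 PM, at/before 1:00 AM → Annual Certificate required.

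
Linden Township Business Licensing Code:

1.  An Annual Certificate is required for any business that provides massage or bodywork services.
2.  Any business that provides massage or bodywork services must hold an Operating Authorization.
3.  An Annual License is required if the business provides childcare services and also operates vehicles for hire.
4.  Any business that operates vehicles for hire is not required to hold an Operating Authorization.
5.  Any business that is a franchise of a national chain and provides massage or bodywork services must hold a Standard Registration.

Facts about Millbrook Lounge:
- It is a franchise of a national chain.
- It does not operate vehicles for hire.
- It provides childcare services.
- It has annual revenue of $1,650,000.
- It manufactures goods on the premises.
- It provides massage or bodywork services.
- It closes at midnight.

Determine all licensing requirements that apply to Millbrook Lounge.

Annual Certificate, Operating Authorization, Standard Registration

1. provides massage or bodywork services → Annual Certificate required.
2. provides massage or bodywork services → Operating Authorization required.
3. provides childcare services; does not operate vehicles for hire → Annual License not required.
4. does not operate vehicles for hire → Operating Authorization exemption does not apply.
5. is a franchise of a national chain; provides massage or bodywork services → Standard Registration required.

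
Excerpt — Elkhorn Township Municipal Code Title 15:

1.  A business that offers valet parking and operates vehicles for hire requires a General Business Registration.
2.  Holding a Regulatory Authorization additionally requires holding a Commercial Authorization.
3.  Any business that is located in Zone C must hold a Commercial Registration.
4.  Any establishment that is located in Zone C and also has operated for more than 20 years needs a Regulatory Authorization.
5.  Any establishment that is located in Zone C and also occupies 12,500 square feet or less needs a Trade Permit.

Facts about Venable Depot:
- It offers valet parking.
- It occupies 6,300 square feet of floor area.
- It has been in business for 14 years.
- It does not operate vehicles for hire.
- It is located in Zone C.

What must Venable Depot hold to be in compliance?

Commercial Registration, Trade Permit

1. offers valet parking; does not operate vehicles for hire → General Business Registration not required.
2. Regulatory Authorization is not required → no effect.
3. is located in Zone C → Commercial Registration required.
4. is located in Zone C; years in business 14 ≤ 20 → Regulatory Authorization not required.
5. is located in Zone C; floor area 6,300 square feet ≤ 12,500 square feet → Trade Permit required.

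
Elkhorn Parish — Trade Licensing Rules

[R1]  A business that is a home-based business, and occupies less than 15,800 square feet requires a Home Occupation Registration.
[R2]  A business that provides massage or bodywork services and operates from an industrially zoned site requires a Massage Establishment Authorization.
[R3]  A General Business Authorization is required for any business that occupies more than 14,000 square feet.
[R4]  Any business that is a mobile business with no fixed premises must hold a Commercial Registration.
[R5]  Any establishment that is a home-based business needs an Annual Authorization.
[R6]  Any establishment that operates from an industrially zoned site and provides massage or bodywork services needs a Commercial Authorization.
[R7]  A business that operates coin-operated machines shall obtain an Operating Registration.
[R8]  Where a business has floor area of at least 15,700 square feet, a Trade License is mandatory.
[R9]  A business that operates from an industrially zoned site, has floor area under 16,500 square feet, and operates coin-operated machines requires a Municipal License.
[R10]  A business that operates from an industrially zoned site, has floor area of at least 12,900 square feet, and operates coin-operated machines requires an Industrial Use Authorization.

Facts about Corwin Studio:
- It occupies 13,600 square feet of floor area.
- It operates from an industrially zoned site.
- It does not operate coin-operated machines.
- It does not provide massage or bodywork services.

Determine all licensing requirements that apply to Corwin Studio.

None

[R1] operates from an industrially zoned site (not: is a home-based business); floor area 13,600 square feet < 15,800 square feet → Home Occupation Registration not required.
[R2] does not provide massage or bodywork services; operates from an industrially zoned site → Massage Establishment Authorization not required.
[R3] floor area 13,600 square feet ≤ 14,000 square feet → General Business Authorization not required.
[R4] operates from an industrially zoned site (not: is a mobile business with no fixed premises) → Commercial Registration not required.
[R5] operates from an industrially zoned site (not: is a home-based business) → Annual Authorization not required.
[R6] operates from an industrially zoned site; does not provide massage or bodywork services → Commercial Authorization not required.
[R7] does not operate coin-operated machines → Operating Registration not required.
[R8] floor area 13,600 square feet < 15,700 square feet → Trade License not required.
[R9] operates from an industrially zoned site; floor area 13,600 square feet < 16,500 square feet; does not operate coin-operated machines → Municipal License not required.
[R10] operates from an industrially zoned site; floor area 13,600 square feet ≥ 12,900 square feet; does not operate coin-operated machines → Industrial Use Authorization not required.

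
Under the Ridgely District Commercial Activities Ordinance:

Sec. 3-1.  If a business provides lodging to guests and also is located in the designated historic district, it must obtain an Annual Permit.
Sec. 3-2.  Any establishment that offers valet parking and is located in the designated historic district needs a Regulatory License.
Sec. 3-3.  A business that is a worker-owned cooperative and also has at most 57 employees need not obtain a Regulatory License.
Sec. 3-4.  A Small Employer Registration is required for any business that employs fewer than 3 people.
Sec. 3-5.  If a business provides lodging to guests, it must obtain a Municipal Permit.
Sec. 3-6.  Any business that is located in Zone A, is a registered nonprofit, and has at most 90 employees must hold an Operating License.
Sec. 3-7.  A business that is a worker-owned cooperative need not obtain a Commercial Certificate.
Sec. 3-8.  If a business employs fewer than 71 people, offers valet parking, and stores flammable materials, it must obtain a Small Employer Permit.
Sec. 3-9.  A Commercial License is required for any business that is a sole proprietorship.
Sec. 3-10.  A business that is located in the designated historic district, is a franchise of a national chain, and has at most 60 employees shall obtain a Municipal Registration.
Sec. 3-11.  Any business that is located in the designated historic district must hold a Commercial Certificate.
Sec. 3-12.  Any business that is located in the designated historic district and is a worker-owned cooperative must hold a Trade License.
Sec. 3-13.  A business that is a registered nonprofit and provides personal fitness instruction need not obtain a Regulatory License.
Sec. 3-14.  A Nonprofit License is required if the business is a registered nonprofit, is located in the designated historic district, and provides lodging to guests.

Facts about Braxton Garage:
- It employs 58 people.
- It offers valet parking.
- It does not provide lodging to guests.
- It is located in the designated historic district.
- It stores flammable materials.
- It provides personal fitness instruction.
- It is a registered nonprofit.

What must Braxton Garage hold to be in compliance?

Sec. 3-1. does not provide lodging to guests; is located in the designated historic district → Annual Permit not required.
Sec. 3-2. offers valet parking; is located in the designated historic district → Regulatory License required.
Sec. 3-3. is a registered nonprofit (not: is a worker-owned cooperative); employees 58 > 57 → Regulatory License exemption does not apply.
Sec. 3-4. employees 58 ≥ 3 → Small Employer Registration not required.
Sec. 3-5. does not provide lodging to guests → Municipal Permit not required.
Sec. 3-6. is located in the designated historic district (not: is located in Zone A); is a registered nonprofit; employees 58 ≤ 90 → Operating License not required.
Sec. 3-7. is a registered nonprofit (not: is a worker-owned cooperative) → Commercial Certificate exemption does not apply.
Sec. 3-8. employees 58 < 71; offers valet parking; stores flammable materials → Small Employer Permit required.
Sec. 3-9. is a registered nonprofit (not: is a sole proprietorship) → Commercial License not required.
Sec. 3-10. is located in the designated historic district; is a registered nonprofit (not: is a franchise of a national chain); employees 58 ≤ 60 → Municipal Registration not required.
Sec. 3-11. is located in the designated historic district → Commercial Certificate required.
Sec. 3-12. is located in the designated historic district; is a registered nonprofit (not: is a worker-owned cooperative) → Trade License not required.
Sec. 3-13. is a registered nonprofit; provides personal fitness instruction → exempt from Regulatory License.
Sec. 3-14. is a registered nonprofit; is located in the designated historic district; does not provide lodging to guests → Nonprofit License not required.

Commercial Certificate, Small Employer Permit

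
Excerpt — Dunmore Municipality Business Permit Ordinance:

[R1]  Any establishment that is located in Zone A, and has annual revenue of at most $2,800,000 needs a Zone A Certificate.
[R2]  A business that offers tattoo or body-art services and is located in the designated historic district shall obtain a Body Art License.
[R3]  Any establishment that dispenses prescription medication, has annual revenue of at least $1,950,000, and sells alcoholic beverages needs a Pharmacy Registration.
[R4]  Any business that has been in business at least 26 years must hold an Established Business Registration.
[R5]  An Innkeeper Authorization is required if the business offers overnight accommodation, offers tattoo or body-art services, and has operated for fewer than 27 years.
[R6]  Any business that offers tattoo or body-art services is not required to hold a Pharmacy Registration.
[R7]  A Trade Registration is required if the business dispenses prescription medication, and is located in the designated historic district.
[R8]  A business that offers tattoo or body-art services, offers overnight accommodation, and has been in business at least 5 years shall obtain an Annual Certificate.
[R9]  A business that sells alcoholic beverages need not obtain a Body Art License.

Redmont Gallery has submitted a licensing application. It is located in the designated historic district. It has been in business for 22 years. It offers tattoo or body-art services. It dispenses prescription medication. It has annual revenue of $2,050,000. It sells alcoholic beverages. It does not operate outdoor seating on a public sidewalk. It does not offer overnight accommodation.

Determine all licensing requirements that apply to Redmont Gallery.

Trade Registration

[R1] is located in the designated historic district (not: is located in Zone A); revenue $2,050,000 ≤ $2,800,000 → Zone A Certificate not required.
[R2] offers tattoo or body-art services; is located in the designated historic district → Body Art License required.
[R3] dispenses prescription medication; revenue $2,050,000 ≥ $1,950,000; sells alcoholic beverages → Pharmacy Registration required.
[R4] years in business 22 < 26 → Established Business Registration not required.
[R5] does not offer overnight accommodation; offers tattoo or body-art services; years in business 22 < 27 → Innkeeper Authorization not required.
[R6] offers tattoo or body-art services → exempt from Pharmacy Registration.
[R7] dispenses prescription medication; is located in the designated historic district → Trade Registration required.
[R8] offers tattoo or body-art services; does not offer overnight accommodation; years in business 22 ≥ 5 → Annual Certificate not required.
[R9] sells alcoholic beverages → exempt from Body Art License.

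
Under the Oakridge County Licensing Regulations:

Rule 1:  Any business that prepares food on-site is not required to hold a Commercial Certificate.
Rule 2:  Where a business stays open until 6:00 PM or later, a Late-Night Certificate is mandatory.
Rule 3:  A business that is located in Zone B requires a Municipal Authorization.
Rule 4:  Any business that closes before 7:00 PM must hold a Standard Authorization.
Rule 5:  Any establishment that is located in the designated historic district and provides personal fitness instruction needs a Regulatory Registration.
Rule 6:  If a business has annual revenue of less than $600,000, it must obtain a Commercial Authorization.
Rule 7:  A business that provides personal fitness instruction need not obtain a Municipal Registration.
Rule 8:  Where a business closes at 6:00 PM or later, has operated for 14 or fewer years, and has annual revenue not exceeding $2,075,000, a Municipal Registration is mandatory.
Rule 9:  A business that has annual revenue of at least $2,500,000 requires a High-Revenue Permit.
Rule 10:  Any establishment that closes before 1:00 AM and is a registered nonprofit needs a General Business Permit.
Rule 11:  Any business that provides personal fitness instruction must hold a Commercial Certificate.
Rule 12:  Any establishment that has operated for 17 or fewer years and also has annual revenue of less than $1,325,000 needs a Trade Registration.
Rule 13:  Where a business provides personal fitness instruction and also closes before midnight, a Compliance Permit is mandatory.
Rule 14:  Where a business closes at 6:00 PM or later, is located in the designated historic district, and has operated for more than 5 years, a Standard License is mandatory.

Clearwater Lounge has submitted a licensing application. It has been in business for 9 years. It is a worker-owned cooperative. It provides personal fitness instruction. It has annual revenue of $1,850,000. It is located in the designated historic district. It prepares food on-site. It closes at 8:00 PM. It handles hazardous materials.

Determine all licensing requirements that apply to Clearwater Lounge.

Compliance Permit, Late-Night Certificate, Regulatory Registration, Standard License

Rule 1: prepares food on-site → exempt from Commercial Certificate.
Rule 2: closes 8:00 PM, after 6:00 PM → Late-Night Certificate required.
Rule 3: is located in the designated historic district (not: is located in Zone B) → Municipal Authorization not required.
Rule 4: closes 8:00 PM, after 7:00 PM → Standard Authorization not required.
Rule 5: is located in the designated historic district; provides personal fitness instruction → Regulatory Registration required.
Rule 6: revenue $1,850,000 ≥ $600,000 → Commercial Authorization not required.
Rule 7: provides personal fitness instruction → exempt from Municipal Registration.
Rule 8: closes 8:00 PM, after 6:00 PM; years in business 9 ≤ 14; revenue $1,850,000 ≤ $2,075,000 → Municipal Registration required.
Rule 9: revenue $1,850,000 < $2,500,000 → High-Revenue Permit not required.
Rule 10: closes 8:00 PM, at/before 1:00 AM; is a worker-owned cooperative (not: is a registered nonprofit) → General Business Permit not required.
Rule 11: provides personal fitness instruction → Commercial Certificate required.
Rule 12: years in business 9 ≤ 17; revenue $1,850,000 ≥ $1,325,000 → Trade Registration not required.
Rule 13: provides personal fitness instruction; closes 8:00 PM, at/before midnight → Compliance Permit required.
Rule 14: closes 8:00 PM, after 6:00 PM; is located in the designated historic district; years in business 9 > 5 → Standard License required.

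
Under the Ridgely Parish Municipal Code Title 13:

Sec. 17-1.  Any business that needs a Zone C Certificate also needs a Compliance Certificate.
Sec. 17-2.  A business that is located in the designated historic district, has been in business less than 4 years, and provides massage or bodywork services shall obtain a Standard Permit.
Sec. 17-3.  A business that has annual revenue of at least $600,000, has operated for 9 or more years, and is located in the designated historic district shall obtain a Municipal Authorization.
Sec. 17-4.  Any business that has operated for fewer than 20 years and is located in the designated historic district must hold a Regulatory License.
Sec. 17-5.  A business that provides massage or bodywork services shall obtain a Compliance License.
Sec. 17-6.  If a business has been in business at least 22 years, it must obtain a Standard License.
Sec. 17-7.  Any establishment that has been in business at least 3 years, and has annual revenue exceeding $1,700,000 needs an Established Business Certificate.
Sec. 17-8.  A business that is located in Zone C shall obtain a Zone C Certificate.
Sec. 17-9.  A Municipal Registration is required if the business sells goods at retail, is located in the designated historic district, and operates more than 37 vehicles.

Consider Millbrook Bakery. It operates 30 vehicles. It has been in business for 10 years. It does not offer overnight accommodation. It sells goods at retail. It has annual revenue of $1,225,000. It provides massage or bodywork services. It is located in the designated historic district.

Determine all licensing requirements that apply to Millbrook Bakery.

Compliance License, Municipal Authorization, Regulatory License

Sec. 17-1. Zone C Certificate is not required → no effect.
Sec. 17-2. is located in the designated historic district; years in business 10 ≥ 4; provides massage or bodywork services → Standard Permit not required.
Sec. 17-3. revenue $1,225,000 ≥ $600,000; years in business 10 ≥ 9; is located in the designated historic district → Municipal Authorization required.
Sec. 17-4. years in business 10 < 20; is located in the designated historic district → Regulatory License required.
Sec. 17-5. provides massage or bodywork services → Compliance License required.
Sec. 17-6. years in business 10 < 22 → Standard License not required.
Sec. 17-7. years in business 10 ≥ 3; revenue $1,225,000 ≤ $1,700,000 → Established Business Certificate not required.
Sec. 17-8. is located in the designated historic district (not: is located in Zone C) → Zone C Certificate not required.
Sec. 17-9. sells goods at retail; is located in the designated historic district; vehicles 30 ≤ 37 → Municipal Registration not required.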